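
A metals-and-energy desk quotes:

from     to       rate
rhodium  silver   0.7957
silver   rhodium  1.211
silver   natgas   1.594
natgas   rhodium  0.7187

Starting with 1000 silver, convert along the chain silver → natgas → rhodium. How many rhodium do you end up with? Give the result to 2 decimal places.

1000 silver × 1.594 = 1594 natgas
1594 natgas × 0.7187 = 1145.6078 rhodium

1145.61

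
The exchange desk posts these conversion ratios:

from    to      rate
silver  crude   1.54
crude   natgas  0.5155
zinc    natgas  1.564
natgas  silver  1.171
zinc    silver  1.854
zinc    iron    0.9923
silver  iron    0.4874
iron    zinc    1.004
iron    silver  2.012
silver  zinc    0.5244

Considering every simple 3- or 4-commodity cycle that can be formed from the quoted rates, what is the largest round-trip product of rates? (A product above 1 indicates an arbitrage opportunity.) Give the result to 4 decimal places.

silver→zinc→iron→silver: 0.5244 × 0.9923 × 2.012 = 1.04697
silver→zinc→natgas→silver: 0.5244 × 1.564 × 1.171 = 0.96041
crude→natgas→silver→crude: 0.5155 × 1.171 × 1.54 = 0.92962
silver→iron→zinc→silver: 0.4874 × 1.004 × 1.854 = 0.90725
silver→iron→zinc→natgas→silver: 0.4874 × 1.004 × 1.564 × 1.171 = 0.89622
Maximum is silver→zinc→iron→silver at 1.0470; arbitrage exists.

1.0470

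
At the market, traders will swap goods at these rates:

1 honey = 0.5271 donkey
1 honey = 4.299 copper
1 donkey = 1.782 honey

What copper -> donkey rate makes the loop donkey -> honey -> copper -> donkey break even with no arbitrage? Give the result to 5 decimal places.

0.13053

Known legs of the cycle: 1.782 × 4.299 = 7.660818
For no arbitrage the full-cycle product must be 1, so the missing rate is 1 / 7.660818 ≈ 0.1305344.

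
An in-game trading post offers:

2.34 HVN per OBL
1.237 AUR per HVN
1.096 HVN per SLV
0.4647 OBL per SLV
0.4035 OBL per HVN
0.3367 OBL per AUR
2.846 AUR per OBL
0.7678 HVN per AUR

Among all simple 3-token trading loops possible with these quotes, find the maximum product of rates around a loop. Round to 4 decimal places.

0.9746

HVN→AUR→OBL→HVN: 1.237 × 0.3367 × 2.34 = 0.97461
HVN→OBL→AUR→HVN: 0.4035 × 2.846 × 0.7678 = 0.88171
Maximum is HVN→AUR→OBL→HVN at 0.9746; no arbitrage — every cycle loses value.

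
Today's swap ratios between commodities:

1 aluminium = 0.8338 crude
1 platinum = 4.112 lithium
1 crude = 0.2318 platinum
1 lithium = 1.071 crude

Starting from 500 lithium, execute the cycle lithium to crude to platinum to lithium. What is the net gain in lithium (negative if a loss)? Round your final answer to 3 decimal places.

500 lithium × 1.071 = 535.5 crude
535.5 crude × 0.2318 = 124.1289 platinum
124.1289 platinum × 4.112 = 510.4180368 lithium
Net change: 510.4180368 − 500 = 10.4180368 lithium

10.418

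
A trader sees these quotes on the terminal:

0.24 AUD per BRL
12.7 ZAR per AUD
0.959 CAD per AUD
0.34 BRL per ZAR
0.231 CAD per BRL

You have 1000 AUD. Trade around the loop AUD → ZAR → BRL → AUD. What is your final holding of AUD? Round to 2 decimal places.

1036.32

1000 AUD × 12.7 = 12700 ZAR
12700 ZAR × 0.34 = 4318 BRL
4318 BRL × 0.24 = 1036.32 AUD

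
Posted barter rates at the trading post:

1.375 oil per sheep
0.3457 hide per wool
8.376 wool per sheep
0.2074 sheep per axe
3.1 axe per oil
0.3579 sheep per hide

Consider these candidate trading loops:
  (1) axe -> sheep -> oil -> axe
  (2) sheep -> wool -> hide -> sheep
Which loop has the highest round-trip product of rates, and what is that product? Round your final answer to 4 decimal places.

(1) 0.2074 × 1.375 × 3.1 = 0.88404
(2) 8.376 × 0.3457 × 0.3579 = 1.03633
Highest is cycle (2) at 1.0363 (>1, arbitrage).

1.0363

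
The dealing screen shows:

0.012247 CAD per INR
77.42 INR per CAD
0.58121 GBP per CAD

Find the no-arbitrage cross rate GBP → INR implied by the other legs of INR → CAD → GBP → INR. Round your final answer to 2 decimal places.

140.49

Known legs of the cycle: 0.012247 × 0.58121 = 0.00711807887
For no arbitrage the full-cycle product must be 1, so the missing rate is 1 / 0.00711807887 ≈ 140.4873.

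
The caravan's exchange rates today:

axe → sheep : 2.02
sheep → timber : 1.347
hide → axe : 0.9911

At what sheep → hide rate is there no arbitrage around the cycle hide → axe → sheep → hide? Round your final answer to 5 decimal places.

Known legs of the cycle: 0.9911 × 2.02 = 2.002022
For no arbitrage the full-cycle product must be 1, so the missing rate is 1 / 2.002022 ≈ 0.4994950.

0.49950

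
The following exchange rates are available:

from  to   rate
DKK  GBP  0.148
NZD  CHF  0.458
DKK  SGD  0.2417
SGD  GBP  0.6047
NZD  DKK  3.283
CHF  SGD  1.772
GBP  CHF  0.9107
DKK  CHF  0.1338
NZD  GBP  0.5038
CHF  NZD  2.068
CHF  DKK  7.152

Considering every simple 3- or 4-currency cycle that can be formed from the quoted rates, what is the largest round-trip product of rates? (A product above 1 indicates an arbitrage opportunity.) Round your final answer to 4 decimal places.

CHF→SGD→GBP→CHF: 1.772 × 0.6047 × 0.9107 = 0.97584
DKK→GBP→CHF→DKK: 0.148 × 0.9107 × 7.152 = 0.96397
DKK→SGD→GBP→CHF→DKK: 0.2417 × 0.6047 × 0.9107 × 7.152 = 0.95196
NZD→GBP→CHF→NZD: 0.5038 × 0.9107 × 2.068 = 0.94882
NZD→DKK→GBP→CHF→NZD: 3.283 × 0.148 × 0.9107 × 2.068 = 0.91508
NZD→DKK→CHF→NZD: 3.283 × 0.1338 × 2.068 = 0.90840
Maximum is CHF→SGD→GBP→CHF at 0.9758; no arbitrage — every cycle loses value.

0.9758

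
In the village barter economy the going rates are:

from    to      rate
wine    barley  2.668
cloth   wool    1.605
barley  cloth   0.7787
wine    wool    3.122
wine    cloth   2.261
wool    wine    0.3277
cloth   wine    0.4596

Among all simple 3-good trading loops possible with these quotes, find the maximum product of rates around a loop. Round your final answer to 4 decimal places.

1.1892

wool→wine→cloth→wool: 0.3277 × 2.261 × 1.605 = 1.18919
barley→cloth→wine→barley: 0.7787 × 0.4596 × 2.668 = 0.95485
Maximum is wool→wine→cloth→wool at 1.1892; arbitrage exists.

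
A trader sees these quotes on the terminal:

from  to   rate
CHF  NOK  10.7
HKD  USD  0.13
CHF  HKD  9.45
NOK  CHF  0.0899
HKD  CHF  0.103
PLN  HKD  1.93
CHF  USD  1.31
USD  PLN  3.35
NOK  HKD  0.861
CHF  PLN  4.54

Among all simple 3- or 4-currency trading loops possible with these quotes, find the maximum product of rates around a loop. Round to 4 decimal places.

0.9489

CHF→NOK→HKD→CHF: 10.7 × 0.861 × 0.103 = 0.94891
CHF→PLN→HKD→CHF: 4.54 × 1.93 × 0.103 = 0.90251
CHF→USD→PLN→HKD→CHF: 1.31 × 3.35 × 1.93 × 0.103 = 0.87239
USD→PLN→HKD→USD: 3.35 × 1.93 × 0.13 = 0.84052
Maximum is CHF→NOK→HKD→CHF at 0.9489; no arbitrage — every cycle loses value.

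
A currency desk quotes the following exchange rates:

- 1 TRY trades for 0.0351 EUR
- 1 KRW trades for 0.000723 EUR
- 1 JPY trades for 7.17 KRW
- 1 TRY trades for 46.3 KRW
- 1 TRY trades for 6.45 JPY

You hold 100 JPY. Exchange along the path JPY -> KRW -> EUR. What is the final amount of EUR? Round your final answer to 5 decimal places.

100 JPY × 7.17 = 717 KRW
717 KRW × 0.000723 = 0.518391 EUR

0.51839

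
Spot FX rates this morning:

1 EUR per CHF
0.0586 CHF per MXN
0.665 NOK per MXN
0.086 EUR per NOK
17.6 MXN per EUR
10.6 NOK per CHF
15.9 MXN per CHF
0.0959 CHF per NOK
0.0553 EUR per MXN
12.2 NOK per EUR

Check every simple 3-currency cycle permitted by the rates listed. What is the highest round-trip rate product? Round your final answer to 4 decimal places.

NOK→CHF→EUR→NOK: 0.0959 × 1 × 12.2 = 1.16998
MXN→CHF→EUR→MXN: 0.0586 × 1 × 17.6 = 1.03136
NOK→CHF→MXN→NOK: 0.0959 × 15.9 × 0.665 = 1.01400
NOK→EUR→MXN→NOK: 0.086 × 17.6 × 0.665 = 1.00654
Maximum is NOK→CHF→EUR→NOK at 1.1700; arbitrage exists.

1.1700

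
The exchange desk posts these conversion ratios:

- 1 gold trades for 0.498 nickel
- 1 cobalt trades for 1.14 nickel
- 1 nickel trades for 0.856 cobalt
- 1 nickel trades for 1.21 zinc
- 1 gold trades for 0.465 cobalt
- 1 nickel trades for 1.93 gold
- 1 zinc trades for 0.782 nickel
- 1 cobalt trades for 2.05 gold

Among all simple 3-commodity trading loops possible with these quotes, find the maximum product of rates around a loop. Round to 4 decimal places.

1.0231

cobalt→nickel→gold→cobalt: 1.14 × 1.93 × 0.465 = 1.02309
cobalt→gold→nickel→cobalt: 2.05 × 0.498 × 0.856 = 0.87389
Maximum is cobalt→nickel→gold→cobalt at 1.0231; arbitrage exists.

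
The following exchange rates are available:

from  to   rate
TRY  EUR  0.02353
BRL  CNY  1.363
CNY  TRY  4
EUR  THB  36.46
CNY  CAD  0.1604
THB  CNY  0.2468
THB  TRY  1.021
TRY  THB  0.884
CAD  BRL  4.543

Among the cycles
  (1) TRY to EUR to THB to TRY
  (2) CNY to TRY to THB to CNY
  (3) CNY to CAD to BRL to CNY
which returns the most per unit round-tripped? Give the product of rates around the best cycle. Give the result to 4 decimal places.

0.9932

(1) 0.02353 × 36.46 × 1.021 = 0.87592
(2) 4 × 0.884 × 0.2468 = 0.87268
(3) 0.1604 × 4.543 × 1.363 = 0.99321
Highest is cycle (3) at 0.9932 (≤1, no arbitrage).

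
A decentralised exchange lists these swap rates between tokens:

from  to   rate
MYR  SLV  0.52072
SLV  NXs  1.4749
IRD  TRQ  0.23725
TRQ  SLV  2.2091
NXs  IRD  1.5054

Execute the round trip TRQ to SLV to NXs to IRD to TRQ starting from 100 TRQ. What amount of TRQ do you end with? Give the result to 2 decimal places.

100 TRQ × 2.2091 = 220.91 SLV
220.91 SLV × 1.4749 = 325.820159 NXs
325.820159 NXs × 1.5054 = 490.4896673586 IRD
490.4896673586 IRD × 0.23725 = 116.36867358082785 TRQ

116.37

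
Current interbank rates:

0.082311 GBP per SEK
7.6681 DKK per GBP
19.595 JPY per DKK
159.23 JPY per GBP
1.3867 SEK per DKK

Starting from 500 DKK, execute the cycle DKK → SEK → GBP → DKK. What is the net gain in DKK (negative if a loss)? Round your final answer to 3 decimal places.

500 DKK × 1.3867 = 693.35 SEK
693.35 SEK × 0.082311 = 57.07033185 GBP
57.07033185 GBP × 7.6681 = 437.621011658985 DKK
Net change: 437.621011658985 − 500 = -62.378988341015 DKK

-62.379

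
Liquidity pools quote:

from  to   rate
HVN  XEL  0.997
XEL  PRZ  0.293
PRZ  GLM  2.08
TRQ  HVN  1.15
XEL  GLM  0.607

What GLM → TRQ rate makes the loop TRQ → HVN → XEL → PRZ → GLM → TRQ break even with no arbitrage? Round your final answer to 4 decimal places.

1.4311

Known legs of the cycle: 1.15 × 0.997 × 0.293 × 2.08 = 0.698753432
For no arbitrage the full-cycle product must be 1, so the missing rate is 1 / 0.698753432 ≈ 1.431120.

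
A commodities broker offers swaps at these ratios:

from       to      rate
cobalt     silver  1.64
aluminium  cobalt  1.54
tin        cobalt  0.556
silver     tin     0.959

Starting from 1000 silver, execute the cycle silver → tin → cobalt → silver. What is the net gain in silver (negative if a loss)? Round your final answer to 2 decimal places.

-125.55

1000 silver × 0.959 = 959 tin
959 tin × 0.556 = 533.204 cobalt
533.204 cobalt × 1.64 = 874.45456 silver
Net change: 874.45456 − 1000 = -125.54544 silver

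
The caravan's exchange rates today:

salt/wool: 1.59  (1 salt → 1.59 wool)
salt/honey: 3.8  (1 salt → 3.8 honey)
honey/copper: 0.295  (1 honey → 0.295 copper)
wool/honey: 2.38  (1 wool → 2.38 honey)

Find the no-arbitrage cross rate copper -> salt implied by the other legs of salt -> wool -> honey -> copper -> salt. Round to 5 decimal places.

Known legs of the cycle: 1.59 × 2.38 × 0.295 = 1.116339
For no arbitrage the full-cycle product must be 1, so the missing rate is 1 / 1.116339 ≈ 0.8957852.

0.89579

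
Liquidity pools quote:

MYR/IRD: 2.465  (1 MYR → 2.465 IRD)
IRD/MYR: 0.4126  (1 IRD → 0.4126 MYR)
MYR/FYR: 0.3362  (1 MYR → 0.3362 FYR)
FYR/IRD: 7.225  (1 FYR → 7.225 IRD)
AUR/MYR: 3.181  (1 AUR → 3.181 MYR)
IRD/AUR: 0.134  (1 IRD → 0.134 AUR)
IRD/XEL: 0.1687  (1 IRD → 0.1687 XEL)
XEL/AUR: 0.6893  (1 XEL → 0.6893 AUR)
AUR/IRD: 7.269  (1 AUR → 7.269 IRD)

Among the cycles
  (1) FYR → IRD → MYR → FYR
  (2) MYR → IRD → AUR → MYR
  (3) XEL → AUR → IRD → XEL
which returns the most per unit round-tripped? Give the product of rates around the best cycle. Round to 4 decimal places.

1.0507

(1) 7.225 × 0.4126 × 0.3362 = 1.00222
(2) 2.465 × 0.134 × 3.181 = 1.05072
(3) 0.6893 × 7.269 × 0.1687 = 0.84528
Highest is cycle (2) at 1.0507 (>1, arbitrage).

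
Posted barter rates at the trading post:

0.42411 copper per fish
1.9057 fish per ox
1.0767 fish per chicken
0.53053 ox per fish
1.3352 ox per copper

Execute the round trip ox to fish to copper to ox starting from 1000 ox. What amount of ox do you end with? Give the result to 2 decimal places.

1000 ox × 1.9057 = 1905.7 fish
1905.7 fish × 0.42411 = 808.226427 copper
808.226427 copper × 1.3352 = 1079.1439253304 ox

1079.14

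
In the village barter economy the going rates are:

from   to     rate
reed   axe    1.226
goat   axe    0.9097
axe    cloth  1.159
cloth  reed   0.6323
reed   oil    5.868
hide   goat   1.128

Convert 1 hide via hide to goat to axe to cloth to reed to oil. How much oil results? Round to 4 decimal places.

4.4127

1 hide × 1.128 = 1.128 goat
1.128 goat × 0.9097 = 1.0261416 axe
1.0261416 axe × 1.159 = 1.1892981144 cloth
1.1892981144 cloth × 0.6323 = 0.75199319773512 reed
0.75199319773512 reed × 5.868 = 4.41269608430968416 oil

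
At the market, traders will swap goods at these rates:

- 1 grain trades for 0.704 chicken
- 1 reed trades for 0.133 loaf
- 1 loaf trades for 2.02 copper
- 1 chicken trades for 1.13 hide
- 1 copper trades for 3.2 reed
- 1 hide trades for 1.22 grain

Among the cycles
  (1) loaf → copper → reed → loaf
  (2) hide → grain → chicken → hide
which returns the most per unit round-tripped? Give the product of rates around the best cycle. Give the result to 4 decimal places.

(1) 2.02 × 3.2 × 0.133 = 0.85971
(2) 1.22 × 0.704 × 1.13 = 0.97053
Highest is cycle (2) at 0.9705 (≤1, no arbitrage).

0.9705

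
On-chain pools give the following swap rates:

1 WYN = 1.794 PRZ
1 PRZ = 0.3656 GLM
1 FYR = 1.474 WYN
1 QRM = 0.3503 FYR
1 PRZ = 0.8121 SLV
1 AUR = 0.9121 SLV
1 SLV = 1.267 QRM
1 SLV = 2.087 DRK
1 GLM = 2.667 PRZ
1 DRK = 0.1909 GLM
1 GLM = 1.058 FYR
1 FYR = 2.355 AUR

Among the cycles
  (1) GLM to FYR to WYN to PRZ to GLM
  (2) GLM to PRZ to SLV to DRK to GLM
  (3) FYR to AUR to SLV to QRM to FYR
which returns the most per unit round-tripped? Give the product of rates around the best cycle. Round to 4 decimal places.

(1) 1.058 × 1.474 × 1.794 × 0.3656 = 1.02285
(2) 2.667 × 0.8121 × 2.087 × 0.1909 = 0.86290
(3) 2.355 × 0.9121 × 1.267 × 0.3503 = 0.95335
Highest is cycle (1) at 1.0228 (>1, arbitrage).

1.0228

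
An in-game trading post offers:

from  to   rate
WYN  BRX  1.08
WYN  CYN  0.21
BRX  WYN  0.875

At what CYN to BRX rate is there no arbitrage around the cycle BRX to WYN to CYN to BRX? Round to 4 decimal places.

Known legs of the cycle: 0.875 × 0.21 = 0.18375
For no arbitrage the full-cycle product must be 1, so the missing rate is 1 / 0.18375 ≈ 5.442177.

5.4422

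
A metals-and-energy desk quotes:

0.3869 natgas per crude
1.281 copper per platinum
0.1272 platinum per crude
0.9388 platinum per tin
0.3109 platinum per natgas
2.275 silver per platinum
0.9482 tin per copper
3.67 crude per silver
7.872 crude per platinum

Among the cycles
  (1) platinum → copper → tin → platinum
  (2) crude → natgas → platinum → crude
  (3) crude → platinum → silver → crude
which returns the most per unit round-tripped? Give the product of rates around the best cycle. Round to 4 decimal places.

1.1403

(1) 1.281 × 0.9482 × 0.9388 = 1.14031
(2) 0.3869 × 0.3109 × 7.872 = 0.94690
(3) 0.1272 × 2.275 × 3.67 = 1.06202
Highest is cycle (1) at 1.1403 (>1, arbitrage).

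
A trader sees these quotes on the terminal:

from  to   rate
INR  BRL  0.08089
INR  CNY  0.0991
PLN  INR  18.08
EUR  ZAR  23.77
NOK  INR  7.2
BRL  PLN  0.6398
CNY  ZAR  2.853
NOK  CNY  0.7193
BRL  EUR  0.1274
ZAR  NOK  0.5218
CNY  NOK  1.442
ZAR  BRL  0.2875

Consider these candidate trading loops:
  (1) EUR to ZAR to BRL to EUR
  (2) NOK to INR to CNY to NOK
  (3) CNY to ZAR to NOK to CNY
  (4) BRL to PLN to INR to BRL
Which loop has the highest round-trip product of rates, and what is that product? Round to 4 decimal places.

(1) 23.77 × 0.2875 × 0.1274 = 0.87064
(2) 7.2 × 0.0991 × 1.442 = 1.02890
(3) 2.853 × 0.5218 × 0.7193 = 1.07082
(4) 0.6398 × 18.08 × 0.08089 = 0.93570
Highest is cycle (3) at 1.0708 (>1, arbitrage).

1.0708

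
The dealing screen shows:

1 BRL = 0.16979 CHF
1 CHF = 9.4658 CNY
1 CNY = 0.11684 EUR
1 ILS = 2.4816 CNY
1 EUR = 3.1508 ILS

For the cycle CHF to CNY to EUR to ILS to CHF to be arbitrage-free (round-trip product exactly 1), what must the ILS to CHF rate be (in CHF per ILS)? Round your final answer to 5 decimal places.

0.28697

Known legs of the cycle: 9.4658 × 0.11684 × 3.1508 = 3.4847346140576
For no arbitrage the full-cycle product must be 1, so the missing rate is 1 / 3.4847346140576 ≈ 0.2869659.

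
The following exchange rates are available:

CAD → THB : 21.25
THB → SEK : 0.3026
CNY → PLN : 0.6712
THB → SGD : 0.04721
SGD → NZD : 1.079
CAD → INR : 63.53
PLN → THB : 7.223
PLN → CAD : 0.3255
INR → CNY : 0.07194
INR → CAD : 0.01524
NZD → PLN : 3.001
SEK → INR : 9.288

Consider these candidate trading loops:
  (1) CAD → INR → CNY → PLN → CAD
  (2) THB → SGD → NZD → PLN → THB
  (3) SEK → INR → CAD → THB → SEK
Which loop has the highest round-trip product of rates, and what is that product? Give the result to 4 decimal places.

(1) 63.53 × 0.07194 × 0.6712 × 0.3255 = 0.99851
(2) 0.04721 × 1.079 × 3.001 × 7.223 = 1.10418
(3) 9.288 × 0.01524 × 21.25 × 0.3026 = 0.91020
Highest is cycle (2) at 1.1042 (>1, arbitrage).

1.1042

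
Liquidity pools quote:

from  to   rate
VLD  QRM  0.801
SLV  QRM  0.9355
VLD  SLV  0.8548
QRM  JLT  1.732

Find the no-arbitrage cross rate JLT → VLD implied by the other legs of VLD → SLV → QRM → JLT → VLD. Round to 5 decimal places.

0.72201

Known legs of the cycle: 0.8548 × 0.9355 × 1.732 = 1.3850204728
For no arbitrage the full-cycle product must be 1, so the missing rate is 1 / 1.3850204728 ≈ 0.7220110.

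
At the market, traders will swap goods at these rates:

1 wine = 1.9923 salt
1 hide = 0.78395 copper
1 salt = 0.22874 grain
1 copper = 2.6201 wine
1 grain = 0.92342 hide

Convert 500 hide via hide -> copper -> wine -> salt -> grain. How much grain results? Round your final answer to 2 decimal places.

468.03

500 hide × 0.78395 = 391.975 copper
391.975 copper × 2.6201 = 1027.0136975 wine
1027.0136975 wine × 1.9923 = 2046.11938952925 salt
2046.11938952925 salt × 0.22874 = 468.029349160920645 grain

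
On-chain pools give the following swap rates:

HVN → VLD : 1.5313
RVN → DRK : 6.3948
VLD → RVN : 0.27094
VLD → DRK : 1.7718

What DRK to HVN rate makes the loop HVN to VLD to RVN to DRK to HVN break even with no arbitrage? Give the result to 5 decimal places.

Known legs of the cycle: 1.5313 × 0.27094 × 6.3948 = 2.6531412706056
For no arbitrage the full-cycle product must be 1, so the missing rate is 1 / 2.6531412706056 ≈ 0.3769117.

0.37691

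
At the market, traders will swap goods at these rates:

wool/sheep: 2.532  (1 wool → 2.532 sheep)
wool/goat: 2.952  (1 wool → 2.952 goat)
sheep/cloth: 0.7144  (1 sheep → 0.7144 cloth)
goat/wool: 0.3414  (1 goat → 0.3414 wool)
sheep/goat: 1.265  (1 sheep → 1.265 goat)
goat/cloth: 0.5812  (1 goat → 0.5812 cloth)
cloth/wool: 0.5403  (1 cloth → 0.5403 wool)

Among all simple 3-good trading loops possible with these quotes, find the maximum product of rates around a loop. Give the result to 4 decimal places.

goat→wool→sheep→goat: 0.3414 × 2.532 × 1.265 = 1.09350
cloth→wool→sheep→cloth: 0.5403 × 2.532 × 0.7144 = 0.97733
goat→cloth→wool→goat: 0.5812 × 0.5403 × 2.952 = 0.92699
Maximum is goat→wool→sheep→goat at 1.0935; arbitrage exists.

1.0935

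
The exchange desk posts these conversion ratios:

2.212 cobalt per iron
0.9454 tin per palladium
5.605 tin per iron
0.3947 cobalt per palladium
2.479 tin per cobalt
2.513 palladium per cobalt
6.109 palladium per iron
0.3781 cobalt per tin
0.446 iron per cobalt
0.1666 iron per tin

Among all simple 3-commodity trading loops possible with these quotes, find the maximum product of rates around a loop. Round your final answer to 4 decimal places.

palladium→cobalt→iron→palladium: 0.3947 × 0.446 × 6.109 = 1.07541
palladium→tin→iron→palladium: 0.9454 × 0.1666 × 6.109 = 0.96219
cobalt→iron→tin→cobalt: 0.446 × 5.605 × 0.3781 = 0.94519
cobalt→tin→iron→cobalt: 2.479 × 0.1666 × 2.212 = 0.91356
palladium→tin→cobalt→palladium: 0.9454 × 0.3781 × 2.513 = 0.89829
Maximum is palladium→cobalt→iron→palladium at 1.0754; arbitrage exists.

1.0754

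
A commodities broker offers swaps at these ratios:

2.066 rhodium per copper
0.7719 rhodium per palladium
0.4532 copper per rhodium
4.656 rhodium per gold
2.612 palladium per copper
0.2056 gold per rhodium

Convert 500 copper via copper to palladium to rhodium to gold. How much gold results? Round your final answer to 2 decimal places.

207.27

500 copper × 2.612 = 1306 palladium
1306 palladium × 0.7719 = 1008.1014 rhodium
1008.1014 rhodium × 0.2056 = 207.26564784 gold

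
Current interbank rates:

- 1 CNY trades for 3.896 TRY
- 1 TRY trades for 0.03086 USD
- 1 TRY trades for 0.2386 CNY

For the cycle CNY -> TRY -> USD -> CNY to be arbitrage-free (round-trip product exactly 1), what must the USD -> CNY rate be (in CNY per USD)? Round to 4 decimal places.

8.3174

Known legs of the cycle: 3.896 × 0.03086 = 0.12023056
For no arbitrage the full-cycle product must be 1, so the missing rate is 1 / 0.12023056 ≈ 8.317353.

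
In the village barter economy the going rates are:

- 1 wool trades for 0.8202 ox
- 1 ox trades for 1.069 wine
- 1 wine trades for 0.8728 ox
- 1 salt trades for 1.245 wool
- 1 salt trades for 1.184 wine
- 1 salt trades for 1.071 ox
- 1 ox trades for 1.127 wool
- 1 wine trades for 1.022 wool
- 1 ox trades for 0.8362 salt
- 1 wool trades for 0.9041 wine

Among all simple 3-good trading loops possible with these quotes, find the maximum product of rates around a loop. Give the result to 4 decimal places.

0.8961

wool→ox→wine→wool: 0.8202 × 1.069 × 1.022 = 0.89608
wool→wine→ox→wool: 0.9041 × 0.8728 × 1.127 = 0.88931
ox→salt→wine→ox: 0.8362 × 1.184 × 0.8728 = 0.86413
wool→ox→salt→wool: 0.8202 × 0.8362 × 1.245 = 0.85388
Maximum is wool→ox→wine→wool at 0.8961; no arbitrage — every cycle loses value.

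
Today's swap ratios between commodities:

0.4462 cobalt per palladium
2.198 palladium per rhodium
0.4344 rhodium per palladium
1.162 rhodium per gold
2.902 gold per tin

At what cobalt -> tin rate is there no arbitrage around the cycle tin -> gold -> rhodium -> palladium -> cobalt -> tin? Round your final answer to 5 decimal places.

Known legs of the cycle: 2.902 × 1.162 × 2.198 × 0.4462 = 3.3072025199024
For no arbitrage the full-cycle product must be 1, so the missing rate is 1 / 3.3072025199024 ≈ 0.3023704.

0.30237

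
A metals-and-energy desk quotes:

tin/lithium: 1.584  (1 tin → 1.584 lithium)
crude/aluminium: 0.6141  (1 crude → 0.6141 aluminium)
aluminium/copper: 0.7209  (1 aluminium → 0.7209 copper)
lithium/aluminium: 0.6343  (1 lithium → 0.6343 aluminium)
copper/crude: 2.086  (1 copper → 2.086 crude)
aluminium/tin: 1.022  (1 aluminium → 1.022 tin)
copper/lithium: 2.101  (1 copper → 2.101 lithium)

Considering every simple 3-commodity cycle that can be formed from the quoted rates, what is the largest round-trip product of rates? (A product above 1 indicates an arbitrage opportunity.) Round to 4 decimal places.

tin→lithium→aluminium→tin: 1.584 × 0.6343 × 1.022 = 1.02684
aluminium→copper→lithium→aluminium: 0.7209 × 2.101 × 0.6343 = 0.96072
crude→aluminium→copper→crude: 0.6141 × 0.7209 × 2.086 = 0.92348
Maximum is tin→lithium→aluminium→tin at 1.0268; arbitrage exists.

1.0268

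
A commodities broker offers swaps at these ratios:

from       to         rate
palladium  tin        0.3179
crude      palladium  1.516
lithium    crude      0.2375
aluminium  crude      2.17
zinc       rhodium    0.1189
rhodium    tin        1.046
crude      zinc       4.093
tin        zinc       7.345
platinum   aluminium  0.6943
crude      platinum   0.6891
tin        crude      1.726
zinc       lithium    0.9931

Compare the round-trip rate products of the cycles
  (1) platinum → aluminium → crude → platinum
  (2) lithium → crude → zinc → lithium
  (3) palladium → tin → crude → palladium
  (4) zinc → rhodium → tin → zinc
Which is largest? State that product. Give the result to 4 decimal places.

1.0382

(1) 0.6943 × 2.17 × 0.6891 = 1.03822
(2) 0.2375 × 4.093 × 0.9931 = 0.96538
(3) 0.3179 × 1.726 × 1.516 = 0.83182
(4) 0.1189 × 1.046 × 7.345 = 0.91349
Highest is cycle (1) at 1.0382 (>1, arbitrage).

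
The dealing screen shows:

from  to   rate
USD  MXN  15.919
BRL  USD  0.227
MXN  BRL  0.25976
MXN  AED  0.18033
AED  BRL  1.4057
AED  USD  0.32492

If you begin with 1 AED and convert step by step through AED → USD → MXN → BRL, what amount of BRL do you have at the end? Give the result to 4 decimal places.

1.3436

1 AED × 0.32492 = 0.32492 USD
0.32492 USD × 15.919 = 5.17240148 MXN
5.17240148 MXN × 0.25976 = 1.3435830084448 BRL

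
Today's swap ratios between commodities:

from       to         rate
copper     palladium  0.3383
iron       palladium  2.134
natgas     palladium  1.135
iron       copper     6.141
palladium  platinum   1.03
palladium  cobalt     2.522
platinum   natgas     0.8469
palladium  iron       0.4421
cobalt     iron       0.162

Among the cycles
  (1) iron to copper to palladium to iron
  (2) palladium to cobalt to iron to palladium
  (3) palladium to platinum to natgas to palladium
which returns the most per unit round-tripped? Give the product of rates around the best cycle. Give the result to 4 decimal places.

(1) 6.141 × 0.3383 × 0.4421 = 0.91846
(2) 2.522 × 0.162 × 2.134 = 0.87188
(3) 1.03 × 0.8469 × 1.135 = 0.99007
Highest is cycle (3) at 0.9901 (≤1, no arbitrage).

0.9901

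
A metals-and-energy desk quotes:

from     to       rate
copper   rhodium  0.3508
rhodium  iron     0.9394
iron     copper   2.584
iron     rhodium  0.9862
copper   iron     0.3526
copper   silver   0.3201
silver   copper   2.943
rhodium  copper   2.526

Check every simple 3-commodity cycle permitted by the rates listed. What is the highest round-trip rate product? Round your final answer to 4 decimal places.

copper→iron→rhodium→copper: 0.3526 × 0.9862 × 2.526 = 0.87838
copper→rhodium→iron→copper: 0.3508 × 0.9394 × 2.584 = 0.85154
Maximum is copper→iron→rhodium→copper at 0.8784; no arbitrage — every cycle loses value.

0.8784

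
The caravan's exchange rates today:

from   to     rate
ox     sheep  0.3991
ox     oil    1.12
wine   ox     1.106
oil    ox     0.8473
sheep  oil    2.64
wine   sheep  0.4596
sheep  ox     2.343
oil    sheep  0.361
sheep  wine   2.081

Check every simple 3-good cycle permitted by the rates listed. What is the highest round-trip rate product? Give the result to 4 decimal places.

sheep→ox→oil→sheep: 2.343 × 1.12 × 0.361 = 0.94732
sheep→wine→ox→sheep: 2.081 × 1.106 × 0.3991 = 0.91856
sheep→oil→ox→sheep: 2.64 × 0.8473 × 0.3991 = 0.89274
Maximum is sheep→ox→oil→sheep at 0.9473; no arbitrage — every cycle loses value.

0.9473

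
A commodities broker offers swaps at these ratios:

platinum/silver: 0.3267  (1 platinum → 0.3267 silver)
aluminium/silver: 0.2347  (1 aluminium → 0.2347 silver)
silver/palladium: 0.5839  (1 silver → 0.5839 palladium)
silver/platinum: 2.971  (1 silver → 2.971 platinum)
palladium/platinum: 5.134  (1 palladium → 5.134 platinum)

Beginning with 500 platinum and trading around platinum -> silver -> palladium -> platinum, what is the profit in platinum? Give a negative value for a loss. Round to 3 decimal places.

500 platinum × 0.3267 = 163.35 silver
163.35 silver × 0.5839 = 95.380065 palladium
95.380065 palladium × 5.134 = 489.68125371 platinum
Net change: 489.68125371 − 500 = -10.31874629 platinum

-10.319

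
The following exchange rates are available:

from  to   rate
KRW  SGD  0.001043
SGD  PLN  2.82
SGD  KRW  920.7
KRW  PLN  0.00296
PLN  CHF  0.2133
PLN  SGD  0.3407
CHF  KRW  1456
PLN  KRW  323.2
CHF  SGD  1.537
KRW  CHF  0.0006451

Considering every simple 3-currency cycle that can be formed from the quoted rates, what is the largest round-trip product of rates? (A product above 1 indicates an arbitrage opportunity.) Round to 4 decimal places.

KRW→SGD→PLN→KRW: 0.001043 × 2.82 × 323.2 = 0.95062
KRW→PLN→SGD→KRW: 0.00296 × 0.3407 × 920.7 = 0.92850
CHF→SGD→PLN→CHF: 1.537 × 2.82 × 0.2133 = 0.92451
CHF→KRW→PLN→CHF: 1456 × 0.00296 × 0.2133 = 0.91927
CHF→SGD→KRW→CHF: 1.537 × 920.7 × 0.0006451 = 0.91289
Maximum is KRW→SGD→PLN→KRW at 0.9506; no arbitrage — every cycle loses value.

0.9506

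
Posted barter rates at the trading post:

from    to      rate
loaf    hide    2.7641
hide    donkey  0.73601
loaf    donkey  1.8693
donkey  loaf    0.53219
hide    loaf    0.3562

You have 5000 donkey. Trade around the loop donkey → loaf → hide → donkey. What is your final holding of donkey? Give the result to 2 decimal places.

5413.45

5000 donkey × 0.53219 = 2660.95 loaf
2660.95 loaf × 2.7641 = 7355.131895 hide
7355.131895 hide × 0.73601 = 5413.45062603895 donkey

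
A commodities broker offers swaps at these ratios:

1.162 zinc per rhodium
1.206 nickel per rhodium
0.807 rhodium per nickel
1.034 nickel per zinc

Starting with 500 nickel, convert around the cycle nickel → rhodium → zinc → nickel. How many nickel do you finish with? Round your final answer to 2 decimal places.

500 nickel × 0.807 = 403.5 rhodium
403.5 rhodium × 1.162 = 468.867 zinc
468.867 zinc × 1.034 = 484.808478 nickel

484.81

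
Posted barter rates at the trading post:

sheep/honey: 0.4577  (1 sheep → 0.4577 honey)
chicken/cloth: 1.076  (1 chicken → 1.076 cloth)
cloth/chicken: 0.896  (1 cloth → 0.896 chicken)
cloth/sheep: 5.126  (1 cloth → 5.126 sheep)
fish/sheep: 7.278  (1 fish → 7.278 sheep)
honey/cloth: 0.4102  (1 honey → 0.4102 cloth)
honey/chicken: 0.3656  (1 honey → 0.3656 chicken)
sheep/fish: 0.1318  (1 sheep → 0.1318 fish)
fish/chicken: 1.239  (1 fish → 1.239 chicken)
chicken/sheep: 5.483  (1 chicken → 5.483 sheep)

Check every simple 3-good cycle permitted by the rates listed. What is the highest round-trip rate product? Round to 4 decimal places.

0.9624

honey→cloth→sheep→honey: 0.4102 × 5.126 × 0.4577 = 0.96240
honey→chicken→sheep→honey: 0.3656 × 5.483 × 0.4577 = 0.91750
sheep→fish→chicken→sheep: 0.1318 × 1.239 × 5.483 = 0.89537
Maximum is honey→cloth→sheep→honey at 0.9624; no arbitrage — every cycle loses value.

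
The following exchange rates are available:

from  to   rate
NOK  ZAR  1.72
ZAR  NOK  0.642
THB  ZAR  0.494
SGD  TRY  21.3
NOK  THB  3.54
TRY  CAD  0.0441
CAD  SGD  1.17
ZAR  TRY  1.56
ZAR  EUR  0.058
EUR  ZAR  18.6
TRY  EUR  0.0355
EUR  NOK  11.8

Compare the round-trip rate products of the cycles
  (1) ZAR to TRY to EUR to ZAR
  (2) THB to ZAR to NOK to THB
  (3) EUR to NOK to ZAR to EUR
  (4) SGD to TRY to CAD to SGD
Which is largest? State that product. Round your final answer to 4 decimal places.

(1) 1.56 × 0.0355 × 18.6 = 1.03007
(2) 0.494 × 0.642 × 3.54 = 1.12270
(3) 11.8 × 1.72 × 0.058 = 1.17717
(4) 21.3 × 0.0441 × 1.17 = 1.09902
Highest is cycle (3) at 1.1772 (>1, arbitrage).

1.1772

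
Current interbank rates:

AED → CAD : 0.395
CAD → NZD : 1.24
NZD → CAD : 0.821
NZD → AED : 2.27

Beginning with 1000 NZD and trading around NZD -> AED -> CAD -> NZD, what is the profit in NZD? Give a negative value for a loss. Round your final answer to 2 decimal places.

111.85

1000 NZD × 2.27 = 2270 AED
2270 AED × 0.395 = 896.65 CAD
896.65 CAD × 1.24 = 1111.846 NZD
Net change: 1111.846 − 1000 = 111.846 NZD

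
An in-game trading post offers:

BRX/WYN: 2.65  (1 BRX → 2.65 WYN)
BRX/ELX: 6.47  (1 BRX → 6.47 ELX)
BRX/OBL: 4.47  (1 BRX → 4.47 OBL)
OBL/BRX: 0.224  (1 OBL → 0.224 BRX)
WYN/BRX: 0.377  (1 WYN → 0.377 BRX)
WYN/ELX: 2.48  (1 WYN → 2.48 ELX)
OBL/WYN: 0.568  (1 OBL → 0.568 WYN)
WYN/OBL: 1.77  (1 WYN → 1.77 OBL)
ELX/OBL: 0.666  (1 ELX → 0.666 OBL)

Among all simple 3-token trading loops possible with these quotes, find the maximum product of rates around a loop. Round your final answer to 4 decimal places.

1.0507

BRX→WYN→OBL→BRX: 2.65 × 1.77 × 0.224 = 1.05067
ELX→OBL→BRX→ELX: 0.666 × 0.224 × 6.47 = 0.96522
BRX→OBL→WYN→BRX: 4.47 × 0.568 × 0.377 = 0.95719
ELX→OBL→WYN→ELX: 0.666 × 0.568 × 2.48 = 0.93815
Maximum is BRX→WYN→OBL→BRX at 1.0507; arbitrage exists.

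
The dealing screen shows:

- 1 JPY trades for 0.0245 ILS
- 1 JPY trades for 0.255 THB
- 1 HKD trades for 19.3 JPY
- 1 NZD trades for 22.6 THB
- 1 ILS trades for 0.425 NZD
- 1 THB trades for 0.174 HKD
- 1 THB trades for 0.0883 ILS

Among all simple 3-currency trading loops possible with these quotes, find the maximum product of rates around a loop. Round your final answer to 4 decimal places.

JPY→THB→HKD→JPY: 0.255 × 0.174 × 19.3 = 0.85634
ILS→NZD→THB→ILS: 0.425 × 22.6 × 0.0883 = 0.84812
Maximum is JPY→THB→HKD→JPY at 0.8563; no arbitrage — every cycle loses value.

0.8563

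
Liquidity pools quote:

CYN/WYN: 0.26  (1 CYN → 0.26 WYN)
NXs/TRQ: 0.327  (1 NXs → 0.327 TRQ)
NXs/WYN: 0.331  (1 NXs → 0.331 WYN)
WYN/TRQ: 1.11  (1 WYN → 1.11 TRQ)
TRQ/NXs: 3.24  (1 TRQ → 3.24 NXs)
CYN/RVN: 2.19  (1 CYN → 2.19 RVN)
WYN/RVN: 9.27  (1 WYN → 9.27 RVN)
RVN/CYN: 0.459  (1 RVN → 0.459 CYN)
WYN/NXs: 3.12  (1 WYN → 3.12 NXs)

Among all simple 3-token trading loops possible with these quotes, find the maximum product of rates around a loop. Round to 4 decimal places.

TRQ→NXs→WYN→TRQ: 3.24 × 0.331 × 1.11 = 1.19041
RVN→CYN→WYN→RVN: 0.459 × 0.26 × 9.27 = 1.10628
Maximum is TRQ→NXs→WYN→TRQ at 1.1904; arbitrage exists.

1.1904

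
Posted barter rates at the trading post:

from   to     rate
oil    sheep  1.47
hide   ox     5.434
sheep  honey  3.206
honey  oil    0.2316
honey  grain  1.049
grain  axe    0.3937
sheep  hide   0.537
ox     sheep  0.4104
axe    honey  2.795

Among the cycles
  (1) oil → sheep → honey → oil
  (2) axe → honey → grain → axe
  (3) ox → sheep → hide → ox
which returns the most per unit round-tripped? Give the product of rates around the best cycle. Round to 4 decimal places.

(1) 1.47 × 3.206 × 0.2316 = 1.09149
(2) 2.795 × 1.049 × 0.3937 = 1.15431
(3) 0.4104 × 0.537 × 5.434 = 1.19757
Highest is cycle (3) at 1.1976 (>1, arbitrage).

1.1976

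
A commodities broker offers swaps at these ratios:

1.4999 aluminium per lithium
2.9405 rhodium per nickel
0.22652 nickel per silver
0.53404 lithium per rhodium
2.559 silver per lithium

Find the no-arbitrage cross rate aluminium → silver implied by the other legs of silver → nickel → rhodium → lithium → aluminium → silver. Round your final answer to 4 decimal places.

Known legs of the cycle: 0.22652 × 2.9405 × 0.53404 × 1.4999 = 0.53353612353726776
For no arbitrage the full-cycle product must be 1, so the missing rate is 1 / 0.53353612353726776 ≈ 1.874287.

1.8743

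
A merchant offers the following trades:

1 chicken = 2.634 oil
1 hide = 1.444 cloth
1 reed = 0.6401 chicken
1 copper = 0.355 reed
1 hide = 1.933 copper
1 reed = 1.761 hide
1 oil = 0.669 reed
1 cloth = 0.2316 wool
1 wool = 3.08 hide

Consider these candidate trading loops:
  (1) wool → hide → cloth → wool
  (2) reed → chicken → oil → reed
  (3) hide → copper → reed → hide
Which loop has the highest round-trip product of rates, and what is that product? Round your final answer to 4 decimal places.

(1) 3.08 × 1.444 × 0.2316 = 1.03005
(2) 0.6401 × 2.634 × 0.669 = 1.12795
(3) 1.933 × 0.355 × 1.761 = 1.20842
Highest is cycle (3) at 1.2084 (>1, arbitrage).

1.2084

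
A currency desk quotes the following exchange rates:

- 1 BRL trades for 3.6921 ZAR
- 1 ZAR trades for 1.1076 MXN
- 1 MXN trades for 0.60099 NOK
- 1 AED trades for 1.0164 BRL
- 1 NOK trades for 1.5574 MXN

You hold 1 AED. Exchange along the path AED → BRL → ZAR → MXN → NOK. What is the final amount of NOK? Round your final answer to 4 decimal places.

1 AED × 1.0164 = 1.0164 BRL
1.0164 BRL × 3.6921 = 3.75265044 ZAR
3.75265044 ZAR × 1.1076 = 4.156435627344 MXN
4.156435627344 MXN × 0.60099 = 2.49797624767747056 NOK

2.4980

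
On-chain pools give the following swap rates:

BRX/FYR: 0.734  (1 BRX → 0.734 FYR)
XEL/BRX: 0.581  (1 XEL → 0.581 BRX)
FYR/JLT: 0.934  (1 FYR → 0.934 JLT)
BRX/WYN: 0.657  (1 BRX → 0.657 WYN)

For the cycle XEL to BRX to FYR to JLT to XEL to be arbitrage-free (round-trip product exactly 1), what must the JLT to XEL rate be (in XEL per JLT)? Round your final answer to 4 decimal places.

2.5106

Known legs of the cycle: 0.581 × 0.734 × 0.934 = 0.398308036
For no arbitrage the full-cycle product must be 1, so the missing rate is 1 / 0.398308036 ≈ 2.510620.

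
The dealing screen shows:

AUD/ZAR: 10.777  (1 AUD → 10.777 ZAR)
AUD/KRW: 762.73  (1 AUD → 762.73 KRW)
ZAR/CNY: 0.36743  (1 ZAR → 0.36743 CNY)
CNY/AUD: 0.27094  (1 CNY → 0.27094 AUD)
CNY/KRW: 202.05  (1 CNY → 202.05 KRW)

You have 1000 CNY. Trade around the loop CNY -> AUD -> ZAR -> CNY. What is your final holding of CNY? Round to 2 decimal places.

1000 CNY × 0.27094 = 270.94 AUD
270.94 AUD × 10.777 = 2919.92038 ZAR
2919.92038 ZAR × 0.36743 = 1072.8663452234 CNY

1072.87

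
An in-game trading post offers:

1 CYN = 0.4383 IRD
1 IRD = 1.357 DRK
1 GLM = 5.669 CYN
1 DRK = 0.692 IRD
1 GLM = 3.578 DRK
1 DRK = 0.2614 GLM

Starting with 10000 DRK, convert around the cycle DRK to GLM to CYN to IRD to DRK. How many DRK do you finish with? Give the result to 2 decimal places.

8813.80

10000 DRK × 0.2614 = 2614 GLM
2614 GLM × 5.669 = 14818.766 CYN
14818.766 CYN × 0.4383 = 6495.0651378 IRD
6495.0651378 IRD × 1.357 = 8813.8033919946 DRK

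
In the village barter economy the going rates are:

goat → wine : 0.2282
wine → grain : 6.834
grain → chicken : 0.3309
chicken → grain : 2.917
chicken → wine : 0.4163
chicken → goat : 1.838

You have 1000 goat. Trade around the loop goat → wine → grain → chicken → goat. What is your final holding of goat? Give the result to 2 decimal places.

948.49

1000 goat × 0.2282 = 228.2 wine
228.2 wine × 6.834 = 1559.5188 grain
1559.5188 grain × 0.3309 = 516.04477092 chicken
516.04477092 chicken × 1.838 = 948.49028895096 goat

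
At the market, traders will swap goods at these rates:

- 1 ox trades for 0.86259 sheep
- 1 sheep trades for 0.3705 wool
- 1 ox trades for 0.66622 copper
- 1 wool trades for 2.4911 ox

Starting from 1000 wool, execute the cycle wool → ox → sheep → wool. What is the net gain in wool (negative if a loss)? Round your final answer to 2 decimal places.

1000 wool × 2.4911 = 2491.1 ox
2491.1 ox × 0.86259 = 2148.797949 sheep
2148.797949 sheep × 0.3705 = 796.1296401045 wool
Net change: 796.1296401045 − 1000 = -203.8703598955 wool

-203.87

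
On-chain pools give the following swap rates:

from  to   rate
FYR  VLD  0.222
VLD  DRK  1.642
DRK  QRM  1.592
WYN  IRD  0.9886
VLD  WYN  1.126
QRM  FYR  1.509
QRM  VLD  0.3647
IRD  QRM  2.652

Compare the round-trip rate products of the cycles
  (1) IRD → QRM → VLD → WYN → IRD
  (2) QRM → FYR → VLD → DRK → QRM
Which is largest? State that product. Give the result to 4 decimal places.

(1) 2.652 × 0.3647 × 1.126 × 0.9886 = 1.07663
(2) 1.509 × 0.222 × 1.642 × 1.592 = 0.87571
Highest is cycle (1) at 1.0766 (>1, arbitrage).

1.0766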